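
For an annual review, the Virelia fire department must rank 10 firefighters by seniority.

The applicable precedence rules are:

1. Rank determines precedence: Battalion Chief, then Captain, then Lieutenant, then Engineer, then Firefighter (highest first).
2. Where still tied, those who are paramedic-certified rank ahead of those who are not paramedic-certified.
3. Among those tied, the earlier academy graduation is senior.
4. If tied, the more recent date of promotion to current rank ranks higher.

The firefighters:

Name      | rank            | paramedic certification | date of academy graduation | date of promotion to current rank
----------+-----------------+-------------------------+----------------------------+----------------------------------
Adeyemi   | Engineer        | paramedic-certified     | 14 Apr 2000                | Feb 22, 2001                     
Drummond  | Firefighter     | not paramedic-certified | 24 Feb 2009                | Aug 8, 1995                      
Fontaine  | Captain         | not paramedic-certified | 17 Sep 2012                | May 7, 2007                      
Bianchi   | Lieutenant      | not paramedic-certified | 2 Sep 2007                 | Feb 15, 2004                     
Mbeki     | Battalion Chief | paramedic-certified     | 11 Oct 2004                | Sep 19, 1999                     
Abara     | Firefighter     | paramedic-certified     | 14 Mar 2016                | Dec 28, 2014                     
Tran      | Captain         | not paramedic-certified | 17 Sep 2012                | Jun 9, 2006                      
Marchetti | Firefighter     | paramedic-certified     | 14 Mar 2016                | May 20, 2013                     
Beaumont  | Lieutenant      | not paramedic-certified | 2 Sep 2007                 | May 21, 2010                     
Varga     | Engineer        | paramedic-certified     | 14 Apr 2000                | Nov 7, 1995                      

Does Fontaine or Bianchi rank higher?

By rank: Mbeki (Battalion Chief); then Fontaine and Tran (Captain); then Beaumont and Bianchi (Lieutenant); then Adeyemi and Varga (Engineer); then Abara, Marchetti and Drummond (Firefighter).
Fontaine and Tran are each not paramedic-certified, so the next rule applies.
Fontaine and Tran both have date of academy graduation 17 Sep 2012, so the next rule applies.
Among Fontaine and Tran, by date of promotion to current rank (later first): Fontaine (May 7, 2007) before Tran (Jun 9, 2006).
Beaumont and Bianchi are each not paramedic-certified, so the next rule applies.
Beaumont and Bianchi both have date of academy graduation 2 Sep 2007, so the next rule applies.
Among Beaumont and Bianchi, by date of promotion to current rank (later first): Beaumont (May 21, 2010) before Bianchi (Feb 15, 2004).
Adeyemi and Varga are each paramedic-certified, so the next rule applies.
Adeyemi and Varga both have date of academy graduation 14 Apr 2000, so the next rule applies.
Among Adeyemi and Varga, by date of promotion to current rank (later first): Adeyemi (Feb 22, 2001) before Varga (Nov 7, 1995).
Among Abara, Marchetti and Drummond, paramedic-certified before not paramedic-certified: Abara and Marchetti (paramedic-certified) before Drummond (not paramedic-certified).
Abara and Marchetti both have date of academy graduation 14 Mar 2016, so the next rule applies.
Among Abara and Marchetti, by date of promotion to current rank (later first): Abara (Dec 28, 2014) before Marchetti (May 20, 2013).
So Fontaine takes precedence.

Fontaine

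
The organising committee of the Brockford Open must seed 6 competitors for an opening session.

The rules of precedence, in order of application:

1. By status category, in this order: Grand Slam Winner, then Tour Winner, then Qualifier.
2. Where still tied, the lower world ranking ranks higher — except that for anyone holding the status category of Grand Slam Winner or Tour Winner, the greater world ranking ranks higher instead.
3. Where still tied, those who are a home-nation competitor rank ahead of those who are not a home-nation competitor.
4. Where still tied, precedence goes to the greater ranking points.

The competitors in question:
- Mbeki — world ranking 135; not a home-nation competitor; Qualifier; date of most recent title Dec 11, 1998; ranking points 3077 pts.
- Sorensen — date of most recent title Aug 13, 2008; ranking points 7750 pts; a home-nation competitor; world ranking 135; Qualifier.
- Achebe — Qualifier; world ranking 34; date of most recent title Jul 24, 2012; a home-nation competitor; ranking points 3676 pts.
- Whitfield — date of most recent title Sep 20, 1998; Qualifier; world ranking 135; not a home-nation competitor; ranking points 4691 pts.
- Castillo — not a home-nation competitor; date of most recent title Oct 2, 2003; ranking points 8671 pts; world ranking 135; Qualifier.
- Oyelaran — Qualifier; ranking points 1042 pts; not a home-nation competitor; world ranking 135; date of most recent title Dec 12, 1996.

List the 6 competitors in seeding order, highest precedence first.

Achebe, Sorensen, Castillo, Whitfield, Mbeki, Oyelaran

By status category: Achebe, Sorensen, Castillo, Whitfield, Mbeki and Oyelaran (Qualifier).
Among Achebe, Sorensen, Castillo, Whitfield, Mbeki and Oyelaran, by world ranking (lower first): Achebe (34) before Sorensen, Castillo, Whitfield, Mbeki and Oyelaran (135).
Among Sorensen, Castillo, Whitfield, Mbeki and Oyelaran, a home-nation competitor before not a home-nation competitor: Sorensen (a home-nation competitor) before Castillo, Whitfield, Mbeki and Oyelaran (not a home-nation competitor).
Among Castillo, Whitfield, Mbeki and Oyelaran, by ranking points (higher first): Castillo (8671 pts) before Whitfield (4691 pts) before Mbeki (3077 pts) before Oyelaran (1042 pts).
Full order: Achebe, Sorensen, Castillo, Whitfield, Mbeki, Oyelaran.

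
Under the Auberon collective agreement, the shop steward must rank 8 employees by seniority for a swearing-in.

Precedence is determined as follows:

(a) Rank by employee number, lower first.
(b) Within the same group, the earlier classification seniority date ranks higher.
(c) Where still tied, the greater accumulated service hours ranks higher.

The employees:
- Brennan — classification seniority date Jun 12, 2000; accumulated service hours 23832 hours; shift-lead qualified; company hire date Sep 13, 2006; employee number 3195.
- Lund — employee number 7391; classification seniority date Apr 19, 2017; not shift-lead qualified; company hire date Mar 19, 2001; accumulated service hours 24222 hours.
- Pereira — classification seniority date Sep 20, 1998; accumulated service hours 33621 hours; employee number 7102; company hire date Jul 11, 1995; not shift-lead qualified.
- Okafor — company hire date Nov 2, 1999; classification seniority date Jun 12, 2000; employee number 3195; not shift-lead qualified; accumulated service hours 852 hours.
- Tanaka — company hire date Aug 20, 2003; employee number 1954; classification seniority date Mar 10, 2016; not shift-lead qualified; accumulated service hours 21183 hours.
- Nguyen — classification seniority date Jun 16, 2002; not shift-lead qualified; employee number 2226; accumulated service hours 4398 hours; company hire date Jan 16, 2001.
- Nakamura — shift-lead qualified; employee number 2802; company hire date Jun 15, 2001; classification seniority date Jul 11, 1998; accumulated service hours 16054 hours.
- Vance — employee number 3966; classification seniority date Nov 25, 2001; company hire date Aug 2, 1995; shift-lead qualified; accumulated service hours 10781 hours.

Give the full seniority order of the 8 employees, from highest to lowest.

By employee number (lower first): Tanaka (1954); then Nguyen (2226); then Nakamura (2802); then Brennan and Okafor (both 3195); then Vance (3966); then Pereira (7102); then Lund (7391).
Brennan and Okafor both have classification seniority date Jun 12, 2000, so the next rule applies.
Among Brennan and Okafor, by accumulated service hours (higher first): Brennan (23832 hours) before Okafor (852 hours).
Full order: Tanaka, Nguyen, Nakamura, Brennan, Okafor, Vance, Pereira, Lund.

Tanaka, Nguyen, Nakamura, Brennan, Okafor, Vance, Pereira, Lund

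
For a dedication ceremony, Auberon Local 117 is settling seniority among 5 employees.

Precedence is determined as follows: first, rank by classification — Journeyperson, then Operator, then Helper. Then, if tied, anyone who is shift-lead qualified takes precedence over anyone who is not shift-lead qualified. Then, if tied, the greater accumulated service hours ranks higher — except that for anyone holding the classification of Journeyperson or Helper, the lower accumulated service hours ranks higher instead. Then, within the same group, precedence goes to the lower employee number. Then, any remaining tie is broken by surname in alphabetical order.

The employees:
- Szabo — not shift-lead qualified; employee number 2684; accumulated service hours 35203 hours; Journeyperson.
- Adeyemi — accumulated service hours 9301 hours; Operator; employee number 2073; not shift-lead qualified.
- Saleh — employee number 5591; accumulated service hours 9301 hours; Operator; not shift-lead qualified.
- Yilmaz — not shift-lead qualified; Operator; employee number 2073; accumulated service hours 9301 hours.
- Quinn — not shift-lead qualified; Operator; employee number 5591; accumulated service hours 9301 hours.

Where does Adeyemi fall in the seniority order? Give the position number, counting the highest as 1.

By classification: Szabo (Journeyperson); then Adeyemi, Yilmaz, Quinn and Saleh (Operator).
Adeyemi, Yilmaz, Quinn and Saleh are each not shift-lead qualified, so the next rule applies.
Adeyemi, Yilmaz, Quinn and Saleh all have accumulated service hours 9301 hours, so the next rule applies.
Among Adeyemi, Yilmaz, Quinn and Saleh, by employee number (lower first): Adeyemi and Yilmaz (2073) before Quinn and Saleh (5591).
Among Adeyemi and Yilmaz, alphabetically by surname: Adeyemi before Yilmaz.
Among Quinn and Saleh, alphabetically by surname: Quinn before Saleh.
Order: Szabo, Adeyemi, Yilmaz, Quinn, Saleh. So position 2.

2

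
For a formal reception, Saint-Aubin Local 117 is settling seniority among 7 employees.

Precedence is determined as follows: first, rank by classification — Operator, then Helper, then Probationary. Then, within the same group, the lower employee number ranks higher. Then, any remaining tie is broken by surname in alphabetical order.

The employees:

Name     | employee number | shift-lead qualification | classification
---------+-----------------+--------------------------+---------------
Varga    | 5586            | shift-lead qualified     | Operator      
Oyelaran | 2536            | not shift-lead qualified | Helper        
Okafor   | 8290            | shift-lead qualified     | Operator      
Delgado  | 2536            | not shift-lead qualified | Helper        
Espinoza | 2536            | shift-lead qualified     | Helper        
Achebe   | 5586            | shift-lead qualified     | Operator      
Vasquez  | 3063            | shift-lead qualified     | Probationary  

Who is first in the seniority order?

Achebe

By classification: Achebe, Varga and Okafor (Operator); then Delgado, Espinoza and Oyelaran (Helper); then Vasquez (Probationary).
Among Achebe, Varga and Okafor, by employee number (lower first): Achebe and Varga (5586) before Okafor (8290).
Among Achebe and Varga, alphabetically by surname: Achebe before Varga.
Delgado, Espinoza and Oyelaran all have employee number 2536, so the next rule applies.
Among Delgado, Espinoza and Oyelaran, alphabetically by surname: Delgado before Espinoza before Oyelaran.
Order: Achebe, Varga, Okafor, Delgado, Espinoza, Oyelaran, Vasquez.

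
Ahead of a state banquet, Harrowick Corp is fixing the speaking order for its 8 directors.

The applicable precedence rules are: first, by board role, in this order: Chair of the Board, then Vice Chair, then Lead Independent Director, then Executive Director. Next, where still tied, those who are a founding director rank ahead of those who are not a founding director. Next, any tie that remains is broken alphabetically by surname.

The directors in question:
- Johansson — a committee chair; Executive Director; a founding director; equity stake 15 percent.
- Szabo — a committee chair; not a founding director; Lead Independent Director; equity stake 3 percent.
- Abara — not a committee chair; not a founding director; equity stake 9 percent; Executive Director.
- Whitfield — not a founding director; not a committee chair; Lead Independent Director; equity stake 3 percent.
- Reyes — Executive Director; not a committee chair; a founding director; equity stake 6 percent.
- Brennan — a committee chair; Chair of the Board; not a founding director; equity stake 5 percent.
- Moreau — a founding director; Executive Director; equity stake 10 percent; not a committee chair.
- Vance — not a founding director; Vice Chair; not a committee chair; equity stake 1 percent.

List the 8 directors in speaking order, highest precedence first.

By board role: Brennan (Chair of the Board); then Vance (Vice Chair); then Szabo and Whitfield (Lead Independent Director); then Johansson, Moreau, Reyes and Abara (Executive Director).
Szabo and Whitfield are each not a founding director, so the next rule applies.
Among Szabo and Whitfield, alphabetically by surname: Szabo before Whitfield.
Among Johansson, Moreau, Reyes and Abara, a founding director before not a founding director: Johansson, Moreau and Reyes (a founding director) before Abara (not a founding director).
Among Johansson, Moreau and Reyes, alphabetically by surname: Johansson before Moreau before Reyes.
Full order: Brennan, Vance, Szabo, Whitfield, Johansson, Moreau, Reyes, Abara.

Brennan, Vance, Szabo, Whitfield, Johansson, Moreau, Reyes, Abara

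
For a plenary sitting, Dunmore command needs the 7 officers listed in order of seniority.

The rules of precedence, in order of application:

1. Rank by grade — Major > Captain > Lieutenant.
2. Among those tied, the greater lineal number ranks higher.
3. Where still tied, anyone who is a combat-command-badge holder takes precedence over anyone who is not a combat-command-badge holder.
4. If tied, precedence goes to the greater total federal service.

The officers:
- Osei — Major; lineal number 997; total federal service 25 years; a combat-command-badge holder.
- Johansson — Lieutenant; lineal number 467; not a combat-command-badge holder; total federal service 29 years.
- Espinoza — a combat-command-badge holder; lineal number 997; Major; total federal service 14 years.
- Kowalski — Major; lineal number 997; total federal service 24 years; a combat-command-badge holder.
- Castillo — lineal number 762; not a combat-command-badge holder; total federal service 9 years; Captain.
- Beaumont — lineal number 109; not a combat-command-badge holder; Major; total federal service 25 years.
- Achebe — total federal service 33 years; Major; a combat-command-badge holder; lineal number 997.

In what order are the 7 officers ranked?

By grade: Achebe, Osei, Kowalski, Espinoza and Beaumont (Major); then Castillo (Captain); then Johansson (Lieutenant).
Among Achebe, Osei, Kowalski, Espinoza and Beaumont, by lineal number (higher first): Achebe, Osei, Kowalski and Espinoza (997) before Beaumont (109).
Achebe, Osei, Kowalski and Espinoza are each a combat-command-badge holder, so the next rule applies.
Among Achebe, Osei, Kowalski and Espinoza, by total federal service (higher first): Achebe (33 years) before Osei (25 years) before Kowalski (24 years) before Espinoza (14 years).
Full order: Achebe, Osei, Kowalski, Espinoza, Beaumont, Castillo, Johansson.

Achebe, Osei, Kowalski, Espinoza, Beaumont, Castillo, Johansson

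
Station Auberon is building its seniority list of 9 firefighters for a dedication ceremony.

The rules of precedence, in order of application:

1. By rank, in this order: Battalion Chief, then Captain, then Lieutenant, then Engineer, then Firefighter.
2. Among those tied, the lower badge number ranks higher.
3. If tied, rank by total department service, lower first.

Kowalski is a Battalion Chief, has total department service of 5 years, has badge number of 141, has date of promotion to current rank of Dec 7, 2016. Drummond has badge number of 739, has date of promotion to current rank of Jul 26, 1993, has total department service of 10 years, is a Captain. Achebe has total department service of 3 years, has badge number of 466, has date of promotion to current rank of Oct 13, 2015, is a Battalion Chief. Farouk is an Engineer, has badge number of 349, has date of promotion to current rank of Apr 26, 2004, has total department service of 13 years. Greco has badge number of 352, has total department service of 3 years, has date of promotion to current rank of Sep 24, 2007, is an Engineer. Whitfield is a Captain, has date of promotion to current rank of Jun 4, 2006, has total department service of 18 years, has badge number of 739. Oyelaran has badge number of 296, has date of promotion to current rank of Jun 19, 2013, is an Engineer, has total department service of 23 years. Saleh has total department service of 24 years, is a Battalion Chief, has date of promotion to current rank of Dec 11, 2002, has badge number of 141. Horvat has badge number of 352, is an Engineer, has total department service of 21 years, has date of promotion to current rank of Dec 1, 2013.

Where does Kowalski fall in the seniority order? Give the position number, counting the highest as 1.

1

By rank: Kowalski, Saleh and Achebe (Battalion Chief); then Drummond and Whitfield (Captain); then Oyelaran, Farouk, Greco and Horvat (Engineer).
Among Kowalski, Saleh and Achebe, by badge number (lower first): Kowalski and Saleh (141) before Achebe (466).
Among Kowalski and Saleh, by total department service (lower first): Kowalski (5 years) before Saleh (24 years).
Drummond and Whitfield both have badge number 739, so the next rule applies.
Among Drummond and Whitfield, by total department service (lower first): Drummond (10 years) before Whitfield (18 years).
Among Oyelaran, Farouk, Greco and Horvat, by badge number (lower first): Oyelaran (296) before Farouk (349) before Greco and Horvat (352).
Among Greco and Horvat, by total department service (lower first): Greco (3 years) before Horvat (21 years).
Order: Kowalski, Saleh, Achebe, Drummond, Whitfield, Oyelaran, Farouk, Greco, Horvat. So position 1.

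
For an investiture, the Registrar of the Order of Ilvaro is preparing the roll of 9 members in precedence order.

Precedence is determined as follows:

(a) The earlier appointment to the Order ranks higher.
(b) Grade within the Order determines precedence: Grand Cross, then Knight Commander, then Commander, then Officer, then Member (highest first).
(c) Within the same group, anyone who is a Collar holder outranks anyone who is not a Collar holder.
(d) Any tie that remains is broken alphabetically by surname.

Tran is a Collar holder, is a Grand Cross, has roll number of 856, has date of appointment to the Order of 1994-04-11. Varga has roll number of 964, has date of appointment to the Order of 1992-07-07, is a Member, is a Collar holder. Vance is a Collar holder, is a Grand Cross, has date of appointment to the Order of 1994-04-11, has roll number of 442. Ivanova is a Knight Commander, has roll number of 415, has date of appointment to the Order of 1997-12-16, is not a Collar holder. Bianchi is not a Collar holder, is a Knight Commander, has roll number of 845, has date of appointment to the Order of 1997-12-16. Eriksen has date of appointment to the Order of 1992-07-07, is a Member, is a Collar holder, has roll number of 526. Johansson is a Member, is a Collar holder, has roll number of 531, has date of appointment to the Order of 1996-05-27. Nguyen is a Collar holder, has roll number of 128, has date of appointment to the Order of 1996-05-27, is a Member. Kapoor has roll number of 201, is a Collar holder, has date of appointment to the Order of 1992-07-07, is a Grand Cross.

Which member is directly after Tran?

Vance

By date of appointment to the Order (earlier first): Kapoor, Eriksen and Varga (each 1992-07-07); then Tran and Vance (both 1994-04-11); then Johansson and Nguyen (both 1996-05-27); then Bianchi and Ivanova (both 1997-12-16).
Among Kapoor, Eriksen and Varga, by grade within the Order: Kapoor (Grand Cross) before Eriksen and Varga (Member).
Eriksen and Varga are each a Collar holder, so the next rule applies.
Among Eriksen and Varga, alphabetically by surname: Eriksen before Varga.
Tran and Vance are each Grand Cross, so the next rule applies.
Tran and Vance are each a Collar holder, so the next rule applies.
Among Tran and Vance, alphabetically by surname: Tran before Vance.
Johansson and Nguyen are each Member, so the next rule applies.
Johansson and Nguyen are each a Collar holder, so the next rule applies.
Among Johansson and Nguyen, alphabetically by surname: Johansson before Nguyen.
Bianchi and Ivanova are each Knight Commander, so the next rule applies.
Bianchi and Ivanova are each not a Collar holder, so the next rule applies.
Among Bianchi and Ivanova, alphabetically by surname: Bianchi before Ivanova.
Order: Kapoor, Eriksen, Varga, Tran, Vance, Johansson, Nguyen, Bianchi, Ivanova.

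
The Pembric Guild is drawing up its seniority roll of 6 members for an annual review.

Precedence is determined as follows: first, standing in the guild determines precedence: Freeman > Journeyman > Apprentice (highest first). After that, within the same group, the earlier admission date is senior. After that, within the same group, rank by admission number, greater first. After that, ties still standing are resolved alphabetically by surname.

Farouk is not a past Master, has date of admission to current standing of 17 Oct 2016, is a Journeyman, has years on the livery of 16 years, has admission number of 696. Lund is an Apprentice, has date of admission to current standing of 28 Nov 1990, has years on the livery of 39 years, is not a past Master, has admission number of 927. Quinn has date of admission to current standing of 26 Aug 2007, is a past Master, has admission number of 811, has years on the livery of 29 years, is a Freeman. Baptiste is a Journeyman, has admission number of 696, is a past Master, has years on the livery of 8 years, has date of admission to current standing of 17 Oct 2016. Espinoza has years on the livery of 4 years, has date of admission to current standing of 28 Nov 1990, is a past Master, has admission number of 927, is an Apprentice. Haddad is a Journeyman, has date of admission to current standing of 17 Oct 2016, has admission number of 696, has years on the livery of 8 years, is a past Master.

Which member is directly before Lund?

Espinoza

By standing in the guild: Quinn (Freeman); then Baptiste, Farouk and Haddad (Journeyman); then Espinoza and Lund (Apprentice).
Baptiste, Farouk and Haddad all have date of admission to current standing 17 Oct 2016, so the next rule applies.
Baptiste, Farouk and Haddad all have admission number 696, so the next rule applies.
Among Baptiste, Farouk and Haddad, alphabetically by surname: Baptiste before Farouk before Haddad.
Espinoza and Lund both have date of admission to current standing 28 Nov 1990, so the next rule applies.
Espinoza and Lund both have admission number 927, so the next rule applies.
Among Espinoza and Lund, alphabetically by surname: Espinoza before Lund.
Order: Quinn, Baptiste, Farouk, Haddad, Espinoza, Lund.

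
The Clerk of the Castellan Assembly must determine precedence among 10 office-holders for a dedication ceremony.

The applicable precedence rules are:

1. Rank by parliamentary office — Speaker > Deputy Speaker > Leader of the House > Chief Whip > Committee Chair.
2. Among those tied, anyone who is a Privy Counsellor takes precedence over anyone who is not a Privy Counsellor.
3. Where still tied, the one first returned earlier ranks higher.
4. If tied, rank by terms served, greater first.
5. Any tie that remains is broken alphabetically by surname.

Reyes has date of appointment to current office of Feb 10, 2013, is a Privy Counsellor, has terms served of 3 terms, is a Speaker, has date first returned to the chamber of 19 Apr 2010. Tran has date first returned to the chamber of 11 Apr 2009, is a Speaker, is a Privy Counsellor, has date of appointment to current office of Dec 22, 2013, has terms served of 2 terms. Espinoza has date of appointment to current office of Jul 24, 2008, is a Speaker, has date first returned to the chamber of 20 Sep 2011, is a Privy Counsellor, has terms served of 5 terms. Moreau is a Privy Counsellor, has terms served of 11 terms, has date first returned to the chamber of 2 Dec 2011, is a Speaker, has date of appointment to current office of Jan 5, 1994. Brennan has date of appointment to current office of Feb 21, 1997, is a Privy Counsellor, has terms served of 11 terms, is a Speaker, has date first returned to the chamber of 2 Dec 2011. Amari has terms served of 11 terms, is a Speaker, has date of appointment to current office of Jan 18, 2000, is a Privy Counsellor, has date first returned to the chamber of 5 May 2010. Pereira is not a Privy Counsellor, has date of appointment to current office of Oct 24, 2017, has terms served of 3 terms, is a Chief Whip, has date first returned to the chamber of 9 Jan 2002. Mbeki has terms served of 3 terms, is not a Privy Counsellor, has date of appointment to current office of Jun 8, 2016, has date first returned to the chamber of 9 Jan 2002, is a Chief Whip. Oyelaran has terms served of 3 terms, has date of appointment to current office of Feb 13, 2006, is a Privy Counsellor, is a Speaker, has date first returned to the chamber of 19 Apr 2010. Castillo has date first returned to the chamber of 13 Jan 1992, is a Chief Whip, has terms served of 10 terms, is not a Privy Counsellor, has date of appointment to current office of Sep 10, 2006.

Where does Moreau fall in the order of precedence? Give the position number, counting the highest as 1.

7

By parliamentary office: Tran, Oyelaran, Reyes, Amari, Espinoza, Brennan and Moreau (Speaker); then Castillo, Mbeki and Pereira (Chief Whip).
Tran, Oyelaran, Reyes, Amari, Espinoza, Brennan and Moreau are each a Privy Counsellor, so the next rule applies.
Among Tran, Oyelaran, Reyes, Amari, Espinoza, Brennan and Moreau, by date first returned to the chamber (earlier first): Tran (11 Apr 2009) before Oyelaran and Reyes (19 Apr 2010) before Amari (5 May 2010) before Espinoza (20 Sep 2011) before Brennan and Moreau (2 Dec 2011).
Oyelaran and Reyes both have terms served 3 terms, so the next rule applies.
Among Oyelaran and Reyes, alphabetically by surname: Oyelaran before Reyes.
Brennan and Moreau both have terms served 11 terms, so the next rule applies.
Among Brennan and Moreau, alphabetically by surname: Brennan before Moreau.
Castillo, Mbeki and Pereira are each not a Privy Counsellor, so the next rule applies.
Among Castillo, Mbeki and Pereira, by date first returned to the chamber (earlier first): Castillo (13 Jan 1992) before Mbeki and Pereira (9 Jan 2002).
Mbeki and Pereira both have terms served 3 terms, so the next rule applies.
Among Mbeki and Pereira, alphabetically by surname: Mbeki before Pereira.
Order: Tran, Oyelaran, Reyes, Amari, Espinoza, Brennan, Moreau, Castillo, Mbeki, Pereira. So position 7.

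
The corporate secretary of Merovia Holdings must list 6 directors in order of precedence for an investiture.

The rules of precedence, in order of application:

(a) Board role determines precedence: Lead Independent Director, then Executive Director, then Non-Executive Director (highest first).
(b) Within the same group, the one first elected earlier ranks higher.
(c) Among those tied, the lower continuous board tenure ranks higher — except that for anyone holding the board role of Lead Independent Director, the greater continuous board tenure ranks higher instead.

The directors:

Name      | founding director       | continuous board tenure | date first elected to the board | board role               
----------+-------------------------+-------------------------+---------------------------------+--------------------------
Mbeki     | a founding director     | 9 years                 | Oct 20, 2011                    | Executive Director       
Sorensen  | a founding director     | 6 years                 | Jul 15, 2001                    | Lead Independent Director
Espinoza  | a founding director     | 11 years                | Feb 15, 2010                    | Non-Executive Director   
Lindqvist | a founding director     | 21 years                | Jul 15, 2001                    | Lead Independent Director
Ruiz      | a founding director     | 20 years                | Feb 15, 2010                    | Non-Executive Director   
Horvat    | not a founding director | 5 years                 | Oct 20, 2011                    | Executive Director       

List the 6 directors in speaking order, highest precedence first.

By board role: Lindqvist and Sorensen (Lead Independent Director); then Horvat and Mbeki (Executive Director); then Espinoza and Ruiz (Non-Executive Director).
Lindqvist and Sorensen both have date first elected to the board Jul 15, 2001, so the next rule applies.
Among Lindqvist and Sorensen, by continuous board tenure (higher first) (reversed rule for this group): Lindqvist (21 years) before Sorensen (6 years).
Horvat and Mbeki both have date first elected to the board Oct 20, 2011, so the next rule applies.
Among Horvat and Mbeki, by continuous board tenure (lower first): Horvat (5 years) before Mbeki (9 years).
Espinoza and Ruiz both have date first elected to the board Feb 15, 2010, so the next rule applies.
Among Espinoza and Ruiz, by continuous board tenure (lower first): Espinoza (11 years) before Ruiz (20 years).
Full order: Lindqvist, Sorensen, Horvat, Mbeki, Espinoza, Ruiz.

Lindqvist, Sorensen, Horvat, Mbeki, Espinoza, Ruiz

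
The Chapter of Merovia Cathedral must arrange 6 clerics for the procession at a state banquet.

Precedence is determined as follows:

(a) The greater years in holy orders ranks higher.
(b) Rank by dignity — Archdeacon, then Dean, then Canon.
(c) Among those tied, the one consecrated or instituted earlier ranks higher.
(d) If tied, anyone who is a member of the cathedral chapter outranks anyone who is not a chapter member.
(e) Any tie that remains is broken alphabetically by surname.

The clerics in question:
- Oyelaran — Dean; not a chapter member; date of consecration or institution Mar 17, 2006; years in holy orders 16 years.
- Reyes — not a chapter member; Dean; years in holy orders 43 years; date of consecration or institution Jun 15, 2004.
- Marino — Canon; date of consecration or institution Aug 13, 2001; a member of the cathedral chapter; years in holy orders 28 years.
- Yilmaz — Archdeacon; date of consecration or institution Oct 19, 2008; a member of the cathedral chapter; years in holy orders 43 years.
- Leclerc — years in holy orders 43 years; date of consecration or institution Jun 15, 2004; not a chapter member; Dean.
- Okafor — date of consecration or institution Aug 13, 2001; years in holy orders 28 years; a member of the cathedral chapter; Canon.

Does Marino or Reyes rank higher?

By years in holy orders (higher first): Yilmaz, Leclerc and Reyes (each 43 years); then Marino and Okafor (both 28 years); then Oyelaran (16 years).
Among Yilmaz, Leclerc and Reyes, by dignity: Yilmaz (Archdeacon) before Leclerc and Reyes (Dean).
Leclerc and Reyes both have date of consecration or institution Jun 15, 2004, so the next rule applies.
Leclerc and Reyes are each not a chapter member, so the next rule applies.
Among Leclerc and Reyes, alphabetically by surname: Leclerc before Reyes.
Marino and Okafor are each Canon, so the next rule applies.
Marino and Okafor both have date of consecration or institution Aug 13, 2001, so the next rule applies.
Marino and Okafor are each a member of the cathedral chapter, so the next rule applies.
Among Marino and Okafor, alphabetically by surname: Marino before Okafor.
So Reyes takes precedence.

Reyes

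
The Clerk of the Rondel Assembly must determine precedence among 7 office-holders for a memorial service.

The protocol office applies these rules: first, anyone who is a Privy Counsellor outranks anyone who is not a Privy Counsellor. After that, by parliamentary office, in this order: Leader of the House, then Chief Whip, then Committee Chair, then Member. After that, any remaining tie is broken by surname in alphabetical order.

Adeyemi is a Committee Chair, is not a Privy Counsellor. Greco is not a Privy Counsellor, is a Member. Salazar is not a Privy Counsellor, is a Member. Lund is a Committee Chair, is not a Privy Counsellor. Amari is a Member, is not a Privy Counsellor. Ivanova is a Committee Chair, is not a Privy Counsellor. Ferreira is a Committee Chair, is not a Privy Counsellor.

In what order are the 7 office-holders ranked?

By the first rule: Adeyemi, Ferreira, Ivanova, Lund, Amari, Greco and Salazar (each not a Privy Counsellor).
Among Adeyemi, Ferreira, Ivanova, Lund, Amari, Greco and Salazar, by parliamentary office: Adeyemi, Ferreira, Ivanova and Lund (Committee Chair) before Amari, Greco and Salazar (Member).
Among Adeyemi, Ferreira, Ivanova and Lund, alphabetically by surname: Adeyemi before Ferreira before Ivanova before Lund.
Among Amari, Greco and Salazar, alphabetically by surname: Amari before Greco before Salazar.
Full order: Adeyemi, Ferreira, Ivanova, Lund, Amari, Greco, Salazar.

Adeyemi, Ferreira, Ivanova, Lund, Amari, Greco, Salazar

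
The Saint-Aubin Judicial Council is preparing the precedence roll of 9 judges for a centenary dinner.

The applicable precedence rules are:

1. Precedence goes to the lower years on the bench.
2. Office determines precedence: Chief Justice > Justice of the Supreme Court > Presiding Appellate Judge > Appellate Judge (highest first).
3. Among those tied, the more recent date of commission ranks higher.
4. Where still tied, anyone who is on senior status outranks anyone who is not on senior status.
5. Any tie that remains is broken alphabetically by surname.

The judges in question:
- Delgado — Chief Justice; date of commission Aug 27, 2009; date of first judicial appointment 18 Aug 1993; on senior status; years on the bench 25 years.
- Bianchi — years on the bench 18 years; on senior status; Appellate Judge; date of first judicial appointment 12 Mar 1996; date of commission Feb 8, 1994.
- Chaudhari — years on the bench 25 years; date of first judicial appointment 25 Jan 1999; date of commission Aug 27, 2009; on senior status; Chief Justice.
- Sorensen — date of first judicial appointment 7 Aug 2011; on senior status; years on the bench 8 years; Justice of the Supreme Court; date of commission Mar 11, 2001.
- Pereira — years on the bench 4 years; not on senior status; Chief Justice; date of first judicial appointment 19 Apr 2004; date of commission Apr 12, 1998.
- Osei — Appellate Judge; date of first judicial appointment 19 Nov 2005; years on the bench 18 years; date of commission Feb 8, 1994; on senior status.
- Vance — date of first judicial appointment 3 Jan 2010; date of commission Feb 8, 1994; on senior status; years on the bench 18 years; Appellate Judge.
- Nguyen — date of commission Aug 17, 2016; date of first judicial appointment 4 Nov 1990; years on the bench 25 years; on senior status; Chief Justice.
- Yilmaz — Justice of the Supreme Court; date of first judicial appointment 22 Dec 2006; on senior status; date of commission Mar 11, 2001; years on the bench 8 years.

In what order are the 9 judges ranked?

Pereira, Sorensen, Yilmaz, Bianchi, Osei, Vance, Nguyen, Chaudhari, Delgado

By years on the bench (lower first): Pereira (4 years); then Sorensen and Yilmaz (both 8 years); then Bianchi, Osei and Vance (each 18 years); then Nguyen, Chaudhari and Delgado (each 25 years).
Sorensen and Yilmaz are each Justice of the Supreme Court, so the next rule applies.
Sorensen and Yilmaz both have date of commission Mar 11, 2001, so the next rule applies.
Sorensen and Yilmaz are each on senior status, so the next rule applies.
Among Sorensen and Yilmaz, alphabetically by surname: Sorensen before Yilmaz.
Bianchi, Osei and Vance are each Appellate Judge, so the next rule applies.
Bianchi, Osei and Vance all have date of commission Feb 8, 1994, so the next rule applies.
Bianchi, Osei and Vance are each on senior status, so the next rule applies.
Among Bianchi, Osei and Vance, alphabetically by surname: Bianchi before Osei before Vance.
Nguyen, Chaudhari and Delgado are each Chief Justice, so the next rule applies.
Among Nguyen, Chaudhari and Delgado, by date of commission (later first): Nguyen (Aug 17, 2016) before Chaudhari and Delgado (Aug 27, 2009).
Chaudhari and Delgado are each on senior status, so the next rule applies.
Among Chaudhari and Delgado, alphabetically by surname: Chaudhari before Delgado.
Full order: Pereira, Sorensen, Yilmaz, Bianchi, Osei, Vance, Nguyen, Chaudhari, Delgado.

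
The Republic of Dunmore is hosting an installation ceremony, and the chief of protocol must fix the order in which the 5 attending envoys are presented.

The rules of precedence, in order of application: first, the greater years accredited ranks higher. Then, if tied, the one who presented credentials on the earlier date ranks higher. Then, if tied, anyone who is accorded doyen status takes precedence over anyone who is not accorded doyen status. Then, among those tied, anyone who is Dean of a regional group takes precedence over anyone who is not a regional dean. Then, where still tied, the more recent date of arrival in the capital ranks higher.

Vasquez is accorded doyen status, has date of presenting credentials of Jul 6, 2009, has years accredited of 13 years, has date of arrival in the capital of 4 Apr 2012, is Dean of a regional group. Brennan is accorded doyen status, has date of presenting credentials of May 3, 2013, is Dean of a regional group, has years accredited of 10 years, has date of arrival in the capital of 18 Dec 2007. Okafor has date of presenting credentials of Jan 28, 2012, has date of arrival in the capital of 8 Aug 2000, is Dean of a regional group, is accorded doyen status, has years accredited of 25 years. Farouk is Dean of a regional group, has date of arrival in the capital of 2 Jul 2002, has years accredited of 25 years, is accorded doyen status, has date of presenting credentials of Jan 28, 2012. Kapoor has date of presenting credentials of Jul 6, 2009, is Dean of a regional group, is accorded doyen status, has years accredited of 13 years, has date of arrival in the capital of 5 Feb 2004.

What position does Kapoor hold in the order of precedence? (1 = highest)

By years accredited (higher first): Farouk and Okafor (both 25 years); then Vasquez and Kapoor (both 13 years); then Brennan (10 years).
Farouk and Okafor both have date of presenting credentials Jan 28, 2012, so the next rule applies.
Farouk and Okafor are each accorded doyen status, so the next rule applies.
Farouk and Okafor are each Dean of a regional group, so the next rule applies.
Among Farouk and Okafor, by date of arrival in the capital (later first): Farouk (2 Jul 2002) before Okafor (8 Aug 2000).
Vasquez and Kapoor both have date of presenting credentials Jul 6, 2009, so the next rule applies.
Vasquez and Kapoor are each accorded doyen status, so the next rule applies.
Vasquez and Kapoor are each Dean of a regional group, so the next rule applies.
Among Vasquez and Kapoor, by date of arrival in the capital (later first): Vasquez (4 Apr 2012) before Kapoor (5 Feb 2004).
Order: Farouk, Okafor, Vasquez, Kapoor, Brennan. So position 4.

4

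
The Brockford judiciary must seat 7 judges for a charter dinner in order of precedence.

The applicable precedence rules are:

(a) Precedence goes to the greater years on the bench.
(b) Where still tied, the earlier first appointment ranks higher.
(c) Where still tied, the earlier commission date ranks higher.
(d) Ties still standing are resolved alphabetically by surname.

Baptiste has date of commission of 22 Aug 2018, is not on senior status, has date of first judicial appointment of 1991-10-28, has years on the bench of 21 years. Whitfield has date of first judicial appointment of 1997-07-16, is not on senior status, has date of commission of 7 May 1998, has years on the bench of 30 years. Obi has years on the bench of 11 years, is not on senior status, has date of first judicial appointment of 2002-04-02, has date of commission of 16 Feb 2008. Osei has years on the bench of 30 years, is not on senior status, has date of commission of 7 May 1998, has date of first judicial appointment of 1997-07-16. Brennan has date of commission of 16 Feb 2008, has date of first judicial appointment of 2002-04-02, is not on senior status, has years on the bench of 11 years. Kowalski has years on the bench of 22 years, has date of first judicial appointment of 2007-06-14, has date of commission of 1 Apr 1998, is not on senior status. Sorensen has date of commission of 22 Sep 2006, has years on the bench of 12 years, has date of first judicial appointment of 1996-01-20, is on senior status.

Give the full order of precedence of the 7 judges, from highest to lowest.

By years on the bench (higher first): Osei and Whitfield (both 30 years); then Kowalski (22 years); then Baptiste (21 years); then Sorensen (12 years); then Brennan and Obi (both 11 years).
Osei and Whitfield both have date of first judicial appointment 1997-07-16, so the next rule applies.
Osei and Whitfield both have date of commission 7 May 1998, so the next rule applies.
Among Osei and Whitfield, alphabetically by surname: Osei before Whitfield.
Brennan and Obi both have date of first judicial appointment 2002-04-02, so the next rule applies.
Brennan and Obi both have date of commission 16 Feb 2008, so the next rule applies.
Among Brennan and Obi, alphabetically by surname: Brennan before Obi.
Full order: Osei, Whitfield, Kowalski, Baptiste, Sorensen, Brennan, Obi.

Osei, Whitfield, Kowalski, Baptiste, Sorensen, Brennan, Obi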